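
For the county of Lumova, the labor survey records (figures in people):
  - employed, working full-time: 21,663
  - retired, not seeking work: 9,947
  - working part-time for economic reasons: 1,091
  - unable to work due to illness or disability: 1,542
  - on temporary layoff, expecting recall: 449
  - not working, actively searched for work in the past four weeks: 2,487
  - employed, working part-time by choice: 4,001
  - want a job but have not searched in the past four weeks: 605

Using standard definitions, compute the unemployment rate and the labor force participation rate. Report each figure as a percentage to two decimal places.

Employed = 21,663 + 1,091 + 4,001 = 26,755 (anyone who worked, including part-time for economic reasons, counts as employed).
Unemployed = 449 + 2,487 = 2,936 (jobless and actively searching, or on temporary layoff).
Labor force = 26,755 + 2,936 = 29,691.
Not in labor force = 9,947 + 1,542 + 605 = 12,094 (those not working and not actively searching are outside the labor force — including those who want a job but have given up searching).
Civilian working-age population = 29,691 + 12,094 = 41,785.
Unemployment rate = 2,936 / 29,691 = 9.89%.
Labor force participation rate = 29,691 / 41,785 = 71.06%.

Unemployment rate ≈ 9.89%; labor force participation rate ≈ 71.06%.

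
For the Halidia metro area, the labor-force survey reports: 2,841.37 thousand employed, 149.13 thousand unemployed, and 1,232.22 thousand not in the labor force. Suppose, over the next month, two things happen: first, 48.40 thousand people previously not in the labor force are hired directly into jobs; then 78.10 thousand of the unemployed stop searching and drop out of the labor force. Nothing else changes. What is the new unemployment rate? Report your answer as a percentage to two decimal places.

Initially, labor force = 2,841.37 + 149.13 = 2,990.50 thousand, so u = 149.13/2,990.50 = 4.99%.
After the first change, employed and labor force both rise by 48.40; unemployed unchanged → E = 2,889.77, U = 149.13, labor force = 3,038.90 thousand.
After the second change, unemployed and labor force both fall by 78.10 → E = 2,889.77, U = 71.03, labor force = 2,960.80 thousand.
New unemployment rate = 71.03 / 2,960.80 = 2.40%.

New unemployment rate ≈ 2.40%.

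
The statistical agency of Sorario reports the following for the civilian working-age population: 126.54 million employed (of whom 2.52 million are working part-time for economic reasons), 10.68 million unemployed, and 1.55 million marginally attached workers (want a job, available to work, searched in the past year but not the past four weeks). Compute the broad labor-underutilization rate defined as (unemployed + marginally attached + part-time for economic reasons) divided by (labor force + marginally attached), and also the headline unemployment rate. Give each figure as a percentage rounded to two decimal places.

Broad underutilization rate ≈ 10.63%; headline unemployment rate ≈ 7.78%.

Labor force = 126.54 + 10.68 = 137.22 million.
Numerator = 10.68 + 1.55 + 2.52 = 14.75 million.
Denominator = 137.22 + 1.55 = 138.77 million.
Broad rate = 14.75 / 138.77 = 10.63%.
Headline unemployment rate = 10.68 / 137.22 = 7.78%.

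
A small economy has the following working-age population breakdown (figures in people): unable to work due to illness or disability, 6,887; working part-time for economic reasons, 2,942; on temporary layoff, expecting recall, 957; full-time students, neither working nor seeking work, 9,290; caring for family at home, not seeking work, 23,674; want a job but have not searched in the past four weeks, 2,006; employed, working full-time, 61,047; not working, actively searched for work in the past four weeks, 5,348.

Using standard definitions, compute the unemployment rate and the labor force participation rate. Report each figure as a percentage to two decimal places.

Employed = 2,942 + 61,047 = 63,989 (anyone who worked, including part-time for economic reasons, counts as employed).
Unemployed = 957 + 5,348 = 6,305 (jobless and actively searching, or on temporary layoff).
Labor force = 63,989 + 6,305 = 70,294.
Not in labor force = 6,887 + 9,290 + 23,674 + 2,006 = 41,857 (those not working and not actively searching are outside the labor force — including those who want a job but have given up searching).
Civilian working-age population = 70,294 + 41,857 = 112,151.
Unemployment rate = 6,305 / 70,294 = 8.97%.
Labor force participation rate = 70,294 / 112,151 = 62.68%.

Unemployment rate ≈ 8.97%; labor force participation rate ≈ 62.68%.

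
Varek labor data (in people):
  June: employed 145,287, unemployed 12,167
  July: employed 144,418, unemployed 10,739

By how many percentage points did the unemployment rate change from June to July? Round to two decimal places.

June: labor force = 145,287 + 12,167 = 157,454; u = 12,167/157,454 = 7.73%.
July: labor force = 144,418 + 10,739 = 155,157; u = 10,739/155,157 = 6.92%.
Change = 6.92% − 7.73% = −0.81 pp.

The unemployment rate changed by −0.81 percentage points.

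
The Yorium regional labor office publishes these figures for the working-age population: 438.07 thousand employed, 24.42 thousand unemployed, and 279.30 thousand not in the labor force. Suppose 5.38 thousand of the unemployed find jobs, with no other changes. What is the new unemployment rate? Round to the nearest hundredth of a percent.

New unemployment rate ≈ 4.12%.

Initially, labor force = 438.07 + 24.42 = 462.49 thousand, so u = 24.42/462.49 = 5.28%.
After the change, unemployed falls and employed rises by 5.38; labor force unchanged → E = 443.45, U = 19.04, labor force = 462.49 thousand.
New unemployment rate = 19.04 / 462.49 = 4.12%.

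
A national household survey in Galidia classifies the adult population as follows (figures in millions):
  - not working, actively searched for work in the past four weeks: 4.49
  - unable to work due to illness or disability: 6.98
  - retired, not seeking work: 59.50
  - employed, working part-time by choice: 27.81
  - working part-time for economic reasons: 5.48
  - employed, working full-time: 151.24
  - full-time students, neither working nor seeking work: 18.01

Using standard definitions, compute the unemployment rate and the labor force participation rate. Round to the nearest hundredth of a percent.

Employed = 27.81 + 5.48 + 151.24 = 184.53 million (anyone who worked, including part-time for economic reasons, counts as employed).
Unemployed = 4.49 million.
Labor force = 184.53 + 4.49 = 189.02 million.
Not in labor force = 6.98 + 59.50 + 18.01 = 84.49 million (those not working and not actively searching are outside the labor force).
Civilian working-age population = 189.02 + 84.49 = 273.51 million.
Unemployment rate = 4.49 / 189.02 = 2.38%.
Labor force participation rate = 189.02 / 273.51 = 69.11%.

Unemployment rate ≈ 2.38%; labor force participation rate ≈ 69.11%.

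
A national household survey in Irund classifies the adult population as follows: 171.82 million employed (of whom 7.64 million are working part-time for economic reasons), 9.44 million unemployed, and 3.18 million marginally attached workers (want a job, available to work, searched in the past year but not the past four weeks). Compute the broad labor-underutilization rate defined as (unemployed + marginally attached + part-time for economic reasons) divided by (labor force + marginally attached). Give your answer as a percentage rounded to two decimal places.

Broad underutilization rate ≈ 10.98%.

Labor force = 171.82 + 9.44 = 181.26 million.
Numerator = 9.44 + 3.18 + 7.64 = 20.26 million.
Denominator = 181.26 + 3.18 = 184.44 million.
Broad rate = 20.26 / 184.44 = 10.98%.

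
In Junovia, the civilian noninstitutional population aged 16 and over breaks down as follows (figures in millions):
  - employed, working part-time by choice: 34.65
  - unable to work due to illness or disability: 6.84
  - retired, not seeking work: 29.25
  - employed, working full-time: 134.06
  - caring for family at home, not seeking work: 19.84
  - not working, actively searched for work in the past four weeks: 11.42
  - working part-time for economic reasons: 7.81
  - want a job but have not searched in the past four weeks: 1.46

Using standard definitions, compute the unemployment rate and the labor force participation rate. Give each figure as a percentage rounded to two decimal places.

Unemployment rate ≈ 6.08%; labor force participation rate ≈ 76.61%.

Employed = 34.65 + 134.06 + 7.81 = 176.52 million (anyone who worked, including part-time for economic reasons, counts as employed).
Unemployed = 11.42 million.
Labor force = 176.52 + 11.42 = 187.94 million.
Not in labor force = 6.84 + 29.25 + 19.84 + 1.46 = 57.39 million (those not working and not actively searching are outside the labor force — including those who want a job but have given up searching).
Civilian working-age population = 187.94 + 57.39 = 245.33 million.
Unemployment rate = 11.42 / 187.94 = 6.08%.
Labor force participation rate = 187.94 / 245.33 = 76.61%.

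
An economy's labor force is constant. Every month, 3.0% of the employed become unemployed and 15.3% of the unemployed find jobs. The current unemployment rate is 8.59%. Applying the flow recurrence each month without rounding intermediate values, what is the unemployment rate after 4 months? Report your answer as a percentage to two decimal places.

Unemployment rate after four months ≈ 12.92%.

With a fixed labor force, u_{t+1} = u_t + s·(1−u_t) − f·u_t = u_t·(1−s−f) + s.
Here 1−s−f = 0.817 and s = 0.030.
u_1 = 0.085900 × 0.817 + 0.030 = 0.100180.
u_2 = 0.100180 × 0.817 + 0.030 = 0.111847.
u_3 = 0.111847 × 0.817 + 0.030 = 0.121379.
u_4 = 0.121379 × 0.817 + 0.030 = 0.129167.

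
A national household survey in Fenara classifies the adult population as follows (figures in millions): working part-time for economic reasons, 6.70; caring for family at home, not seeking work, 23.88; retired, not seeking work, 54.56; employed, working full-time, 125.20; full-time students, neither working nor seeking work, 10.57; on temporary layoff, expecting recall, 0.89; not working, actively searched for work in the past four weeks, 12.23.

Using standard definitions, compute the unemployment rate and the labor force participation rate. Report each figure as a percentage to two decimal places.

Employed = 6.70 + 125.20 = 131.90 million (anyone who worked, including part-time for economic reasons, counts as employed).
Unemployed = 0.89 + 12.23 = 13.12 million (jobless and actively searching, or on temporary layoff).
Labor force = 131.90 + 13.12 = 145.02 million.
Not in labor force = 23.88 + 54.56 + 10.57 = 89.01 million (those not working and not actively searching are outside the labor force).
Civilian working-age population = 145.02 + 89.01 = 234.03 million.
Unemployment rate = 13.12 / 145.02 = 9.05%.
Labor force participation rate = 145.02 / 234.03 = 61.97%.

Unemployment rate ≈ 9.05%; labor force participation rate ≈ 61.97%.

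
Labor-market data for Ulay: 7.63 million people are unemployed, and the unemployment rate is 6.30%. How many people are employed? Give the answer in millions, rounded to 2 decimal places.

About 113.48 million are employed.

Labor force = U / u = 7.63 / 0.0630 ≈ 121.11 million.
Employed = labor force − unemployed = 121.11 − 7.63 = 113.48 million.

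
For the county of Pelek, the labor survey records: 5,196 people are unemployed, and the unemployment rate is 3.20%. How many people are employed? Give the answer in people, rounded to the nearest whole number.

About 157,179 are employed.

Labor force = U / u = 5,196 / 0.0320 ≈ 162,375.
Employed = labor force − unemployed = 162,375 − 5,196 = 157,179.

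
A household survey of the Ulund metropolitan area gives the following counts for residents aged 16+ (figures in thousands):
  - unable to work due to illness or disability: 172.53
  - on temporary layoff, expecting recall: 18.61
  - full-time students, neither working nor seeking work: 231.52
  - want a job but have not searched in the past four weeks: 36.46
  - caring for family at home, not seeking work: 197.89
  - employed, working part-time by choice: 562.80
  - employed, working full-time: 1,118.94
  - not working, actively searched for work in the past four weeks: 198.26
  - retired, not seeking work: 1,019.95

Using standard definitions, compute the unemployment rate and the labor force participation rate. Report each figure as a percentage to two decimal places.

Unemployment rate ≈ 11.42%; labor force participation rate ≈ 53.38%.

Employed = 562.80 + 1,118.94 = 1,681.74 thousand.
Unemployed = 18.61 + 198.26 = 216.87 thousand (jobless and actively searching, or on temporary layoff).
Labor force = 1,681.74 + 216.87 = 1,898.61 thousand.
Not in labor force = 172.53 + 231.52 + 36.46 + 197.89 + 1,019.95 = 1,658.35 thousand (those not working and not actively searching are outside the labor force — including those who want a job but have given up searching).
Civilian working-age population = 1,898.61 + 1,658.35 = 3,556.96 thousand.
Unemployment rate = 216.87 / 1,898.61 = 11.42%.
Labor force participation rate = 1,898.61 / 3,556.96 = 53.38%.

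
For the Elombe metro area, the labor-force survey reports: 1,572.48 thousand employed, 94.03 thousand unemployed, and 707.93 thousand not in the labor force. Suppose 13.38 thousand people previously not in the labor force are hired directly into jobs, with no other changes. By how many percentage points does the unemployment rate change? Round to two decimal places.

The unemployment rate changes by −0.04 percentage points.

Initially, labor force = 1,572.48 + 94.03 = 1,666.51 thousand, so u = 94.03/1,666.51 = 5.64%.
After the change, employed and labor force both rise by 13.38; unemployed unchanged → E = 1,585.86, U = 94.03, labor force = 1,679.89 thousand.
New unemployment rate = 94.03 / 1,679.89 = 5.60%.
Change = 5.60% − 5.64% = −0.04 percentage points.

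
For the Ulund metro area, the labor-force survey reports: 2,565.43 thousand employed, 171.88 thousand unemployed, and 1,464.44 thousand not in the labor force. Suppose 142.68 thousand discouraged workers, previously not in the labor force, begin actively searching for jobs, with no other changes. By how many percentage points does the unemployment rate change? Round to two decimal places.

Initially, labor force = 2,565.43 + 171.88 = 2,737.31 thousand, so u = 171.88/2,737.31 = 6.28%.
After the change, unemployed and labor force both rise by 142.68 → E = 2,565.43, U = 314.56, labor force = 2,879.99 thousand.
New unemployment rate = 314.56 / 2,879.99 = 10.92%.
Change = 10.92% − 6.28% = +4.64 percentage points.

The unemployment rate changes by +4.64 percentage points.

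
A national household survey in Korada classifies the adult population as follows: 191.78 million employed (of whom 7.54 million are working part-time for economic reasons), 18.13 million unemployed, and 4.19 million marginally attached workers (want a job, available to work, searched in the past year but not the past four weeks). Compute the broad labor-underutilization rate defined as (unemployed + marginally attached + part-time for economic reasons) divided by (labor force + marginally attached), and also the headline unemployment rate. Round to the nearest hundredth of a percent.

Broad underutilization rate ≈ 13.95%; headline unemployment rate ≈ 8.64%.

Labor force = 191.78 + 18.13 = 209.91 million.
Numerator = 18.13 + 4.19 + 7.54 = 29.86 million.
Denominator = 209.91 + 4.19 = 214.10 million.
Broad rate = 29.86 / 214.10 = 13.95%.
Headline unemployment rate = 18.13 / 209.91 = 8.64%.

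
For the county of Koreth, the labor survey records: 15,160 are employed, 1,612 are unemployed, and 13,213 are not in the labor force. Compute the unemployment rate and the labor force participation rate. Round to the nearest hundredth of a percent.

Labor force = employed + unemployed = 15,160 + 1,612 = 16,772.
Working-age population = 16,772 + 13,213 = 29,985.
Unemployment rate = 1,612 / 16,772 = 9.61%.
Labor force participation rate = 16,772 / 29,985 = 55.93%.

Unemployment rate ≈ 9.61%; labor force participation rate ≈ 55.93%.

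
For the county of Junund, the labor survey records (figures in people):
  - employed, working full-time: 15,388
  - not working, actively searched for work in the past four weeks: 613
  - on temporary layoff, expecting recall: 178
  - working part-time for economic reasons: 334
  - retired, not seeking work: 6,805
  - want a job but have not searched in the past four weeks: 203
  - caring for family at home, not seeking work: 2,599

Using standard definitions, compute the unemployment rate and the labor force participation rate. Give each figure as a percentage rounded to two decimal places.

Employed = 15,388 + 334 = 15,722 (anyone who worked, including part-time for economic reasons, counts as employed).
Unemployed = 613 + 178 = 791 (jobless and actively searching, or on temporary layoff).
Labor force = 15,722 + 791 = 16,513.
Not in labor force = 6,805 + 203 + 2,599 = 9,607 (those not working and not actively searching are outside the labor force — including those who want a job but have given up searching).
Civilian working-age population = 16,513 + 9,607 = 26,120.
Unemployment rate = 791 / 16,513 = 4.79%.
Labor force participation rate = 16,513 / 26,120 = 63.22%.

Unemployment rate ≈ 4.79%; labor force participation rate ≈ 63.22%.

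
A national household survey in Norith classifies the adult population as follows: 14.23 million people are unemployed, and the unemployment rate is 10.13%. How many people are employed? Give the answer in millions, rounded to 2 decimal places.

About 126.24 million are employed.

Labor force = U / u = 14.23 / 0.1013 ≈ 140.47 million.
Employed = labor force − unemployed = 140.47 − 14.23 = 126.24 million.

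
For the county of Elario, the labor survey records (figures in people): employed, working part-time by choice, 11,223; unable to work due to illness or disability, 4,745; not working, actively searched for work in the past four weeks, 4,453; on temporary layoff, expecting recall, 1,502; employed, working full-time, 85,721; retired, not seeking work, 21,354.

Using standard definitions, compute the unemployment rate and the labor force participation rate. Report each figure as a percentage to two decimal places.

Employed = 11,223 + 85,721 = 96,944.
Unemployed = 4,453 + 1,502 = 5,955 (jobless and actively searching, or on temporary layoff).
Labor force = 96,944 + 5,955 = 102,899.
Not in labor force = 4,745 + 21,354 = 26,099 (those not working and not actively searching are outside the labor force).
Civilian working-age population = 102,899 + 26,099 = 128,998.
Unemployment rate = 5,955 / 102,899 = 5.79%.
Labor force participation rate = 102,899 / 128,998 = 79.77%.

Unemployment rate ≈ 5.79%; labor force participation rate ≈ 79.77%.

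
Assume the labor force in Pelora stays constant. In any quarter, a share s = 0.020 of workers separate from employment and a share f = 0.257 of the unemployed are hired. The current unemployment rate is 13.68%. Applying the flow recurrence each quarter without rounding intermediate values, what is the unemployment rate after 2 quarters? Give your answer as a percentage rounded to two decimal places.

Unemployment rate after two quarters ≈ 10.60%.

With a fixed labor force, u_{t+1} = u_t + s·(1−u_t) − f·u_t = u_t·(1−s−f) + s.
Here 1−s−f = 0.723 and s = 0.020.
u_1 = 0.136800 × 0.723 + 0.020 = 0.118906.
u_2 = 0.118906 × 0.723 + 0.020 = 0.105969.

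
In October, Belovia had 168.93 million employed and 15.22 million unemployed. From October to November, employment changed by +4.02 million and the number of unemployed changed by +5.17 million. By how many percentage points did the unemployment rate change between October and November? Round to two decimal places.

The unemployment rate changed by +2.28 percentage points.

October: labor force = 168.93 + 15.22 = 184.15; u = 15.22/184.15 = 8.27%.
November: labor force = 172.95 + 20.39 = 193.34; u = 20.39/193.34 = 10.55%.
Change = 10.55% − 8.27% = +2.28 pp.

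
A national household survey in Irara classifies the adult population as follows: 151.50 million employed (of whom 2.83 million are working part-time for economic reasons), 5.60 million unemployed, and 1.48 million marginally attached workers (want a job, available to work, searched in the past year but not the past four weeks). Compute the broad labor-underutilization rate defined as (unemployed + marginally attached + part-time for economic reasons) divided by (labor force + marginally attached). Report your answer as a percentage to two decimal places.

Broad underutilization rate ≈ 6.25%.

Labor force = 151.50 + 5.60 = 157.10 million.
Numerator = 5.60 + 1.48 + 2.83 = 9.91 million.
Denominator = 157.10 + 1.48 = 158.58 million.
Broad rate = 9.91 / 158.58 = 6.25%.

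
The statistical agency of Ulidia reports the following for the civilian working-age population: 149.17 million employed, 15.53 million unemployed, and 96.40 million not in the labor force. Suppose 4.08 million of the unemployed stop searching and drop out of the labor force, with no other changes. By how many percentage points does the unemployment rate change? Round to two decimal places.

Initially, labor force = 149.17 + 15.53 = 164.70 million, so u = 15.53/164.70 = 9.43%.
After the change, unemployed and labor force both fall by 4.08 → E = 149.17, U = 11.45, labor force = 160.62 million.
New unemployment rate = 11.45 / 160.62 = 7.13%.
Change = 7.13% − 9.43% = −2.30 percentage points.

The unemployment rate changes by −2.30 percentage points.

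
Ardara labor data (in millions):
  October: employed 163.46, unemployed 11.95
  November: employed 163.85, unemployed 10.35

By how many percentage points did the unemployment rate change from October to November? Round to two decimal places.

The unemployment rate changed by −0.87 percentage points.

October: labor force = 163.46 + 11.95 = 175.41; u = 11.95/175.41 = 6.81%.
November: labor force = 163.85 + 10.35 = 174.20; u = 10.35/174.20 = 5.94%.
Change = 5.94% − 6.81% = −0.87 pp.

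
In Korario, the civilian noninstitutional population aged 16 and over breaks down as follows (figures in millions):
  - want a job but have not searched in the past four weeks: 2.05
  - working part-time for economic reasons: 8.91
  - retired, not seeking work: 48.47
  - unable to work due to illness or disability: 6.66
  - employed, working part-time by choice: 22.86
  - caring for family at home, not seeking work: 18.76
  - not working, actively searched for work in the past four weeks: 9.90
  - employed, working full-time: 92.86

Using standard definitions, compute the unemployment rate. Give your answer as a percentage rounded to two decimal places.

Unemployment rate ≈ 7.36%.

Employed = 8.91 + 22.86 + 92.86 = 124.63 million (anyone who worked, including part-time for economic reasons, counts as employed).
Unemployed = 9.90 million.
Labor force = 124.63 + 9.90 = 134.53 million.
Unemployment rate = 9.90 / 134.53 = 7.36%.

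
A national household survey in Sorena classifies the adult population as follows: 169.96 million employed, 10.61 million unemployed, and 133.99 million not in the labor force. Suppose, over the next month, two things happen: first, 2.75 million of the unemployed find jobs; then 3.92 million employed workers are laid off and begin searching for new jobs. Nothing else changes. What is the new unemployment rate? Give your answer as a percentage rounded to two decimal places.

Initially, labor force = 169.96 + 10.61 = 180.57 million, so u = 10.61/180.57 = 5.88%.
After the first change, unemployed falls and employed rises by 2.75; labor force unchanged → E = 172.71, U = 7.86, labor force = 180.57 million.
After the second change, employed falls and unemployed rises by 3.92; labor force unchanged → E = 168.79, U = 11.78, labor force = 180.57 million.
New unemployment rate = 11.78 / 180.57 = 6.52%.

New unemployment rate ≈ 6.52%.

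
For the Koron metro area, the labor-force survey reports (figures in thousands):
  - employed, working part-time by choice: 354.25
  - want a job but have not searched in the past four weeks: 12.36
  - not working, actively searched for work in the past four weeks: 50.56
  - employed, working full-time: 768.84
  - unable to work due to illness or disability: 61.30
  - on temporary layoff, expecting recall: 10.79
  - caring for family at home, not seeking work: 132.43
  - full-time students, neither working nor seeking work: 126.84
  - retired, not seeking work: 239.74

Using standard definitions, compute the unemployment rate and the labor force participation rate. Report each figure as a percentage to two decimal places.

Employed = 354.25 + 768.84 = 1,123.09 thousand.
Unemployed = 50.56 + 10.79 = 61.35 thousand (jobless and actively searching, or on temporary layoff).
Labor force = 1,123.09 + 61.35 = 1,184.44 thousand.
Not in labor force = 12.36 + 61.30 + 132.43 + 126.84 + 239.74 = 572.67 thousand (those not working and not actively searching are outside the labor force — including those who want a job but have given up searching).
Civilian working-age population = 1,184.44 + 572.67 = 1,757.11 thousand.
Unemployment rate = 61.35 / 1,184.44 = 5.18%.
Labor force participation rate = 1,184.44 / 1,757.11 = 67.41%.

Unemployment rate ≈ 5.18%; labor force participation rate ≈ 67.41%.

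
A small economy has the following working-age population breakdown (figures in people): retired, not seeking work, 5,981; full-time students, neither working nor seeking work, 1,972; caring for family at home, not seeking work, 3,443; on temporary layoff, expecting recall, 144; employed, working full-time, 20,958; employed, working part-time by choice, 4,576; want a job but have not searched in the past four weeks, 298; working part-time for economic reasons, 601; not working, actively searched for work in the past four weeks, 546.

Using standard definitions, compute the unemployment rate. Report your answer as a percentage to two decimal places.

Employed = 20,958 + 4,576 + 601 = 26,135 (anyone who worked, including part-time for economic reasons, counts as employed).
Unemployed = 144 + 546 = 690 (jobless and actively searching, or on temporary layoff).
Labor force = 26,135 + 690 = 26,825.
Unemployment rate = 690 / 26,825 = 2.57%.

Unemployment rate ≈ 2.57%.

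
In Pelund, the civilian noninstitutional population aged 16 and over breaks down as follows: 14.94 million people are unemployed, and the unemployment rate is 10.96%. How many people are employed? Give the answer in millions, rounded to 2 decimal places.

About 121.37 million are employed.

Labor force = U / u = 14.94 / 0.1096 ≈ 136.31 million.
Employed = labor force − unemployed = 136.31 − 14.94 = 121.37 million.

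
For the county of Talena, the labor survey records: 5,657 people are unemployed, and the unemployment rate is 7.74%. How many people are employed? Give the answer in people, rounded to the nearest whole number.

About 67,431 are employed.

Labor force = U / u = 5,657 / 0.0774 ≈ 73,088.
Employed = labor force − unemployed = 73,088 − 5,657 = 67,431.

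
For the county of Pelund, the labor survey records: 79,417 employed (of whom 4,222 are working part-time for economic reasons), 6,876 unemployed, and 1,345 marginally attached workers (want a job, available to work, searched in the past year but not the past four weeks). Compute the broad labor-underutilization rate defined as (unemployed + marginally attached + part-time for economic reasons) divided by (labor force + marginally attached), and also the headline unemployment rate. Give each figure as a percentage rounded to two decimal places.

Labor force = 79,417 + 6,876 = 86,293.
Numerator = 6,876 + 1,345 + 4,222 = 12,443.
Denominator = 86,293 + 1,345 = 87,638.
Broad rate = 12,443 / 87,638 = 14.20%.
Headline unemployment rate = 6,876 / 86,293 = 7.97%.

Broad underutilization rate ≈ 14.20%; headline unemployment rate ≈ 7.97%.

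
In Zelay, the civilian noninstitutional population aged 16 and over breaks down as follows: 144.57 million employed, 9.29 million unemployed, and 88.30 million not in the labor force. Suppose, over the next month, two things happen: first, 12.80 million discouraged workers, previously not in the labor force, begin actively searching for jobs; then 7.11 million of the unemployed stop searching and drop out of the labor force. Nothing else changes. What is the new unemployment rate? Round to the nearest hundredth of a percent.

New unemployment rate ≈ 9.39%.

Initially, labor force = 144.57 + 9.29 = 153.86 million, so u = 9.29/153.86 = 6.04%.
After the first change, unemployed and labor force both rise by 12.80 → E = 144.57, U = 22.09, labor force = 166.66 million.
After the second change, unemployed and labor force both fall by 7.11 → E = 144.57, U = 14.98, labor force = 159.55 million.
New unemployment rate = 14.98 / 159.55 = 9.39%.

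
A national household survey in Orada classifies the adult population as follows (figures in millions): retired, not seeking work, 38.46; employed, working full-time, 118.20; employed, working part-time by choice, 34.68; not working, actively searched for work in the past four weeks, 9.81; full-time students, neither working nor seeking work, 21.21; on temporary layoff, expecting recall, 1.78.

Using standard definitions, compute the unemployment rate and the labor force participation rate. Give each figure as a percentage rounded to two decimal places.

Employed = 118.20 + 34.68 = 152.88 million.
Unemployed = 9.81 + 1.78 = 11.59 million (jobless and actively searching, or on temporary layoff).
Labor force = 152.88 + 11.59 = 164.47 million.
Not in labor force = 38.46 + 21.21 = 59.67 million (those not working and not actively searching are outside the labor force).
Civilian working-age population = 164.47 + 59.67 = 224.14 million.
Unemployment rate = 11.59 / 164.47 = 7.05%.
Labor force participation rate = 164.47 / 224.14 = 73.38%.

Unemployment rate ≈ 7.05%; labor force participation rate ≈ 73.38%.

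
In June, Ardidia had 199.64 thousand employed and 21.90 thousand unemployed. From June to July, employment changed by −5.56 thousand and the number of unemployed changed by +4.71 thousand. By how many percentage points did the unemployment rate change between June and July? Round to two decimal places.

The unemployment rate changed by +2.17 percentage points.

June: labor force = 199.64 + 21.90 = 221.54; u = 21.90/221.54 = 9.89%.
July: labor force = 194.08 + 26.61 = 220.69; u = 26.61/220.69 = 12.06%.
Change = 12.06% − 9.89% = +2.17 pp.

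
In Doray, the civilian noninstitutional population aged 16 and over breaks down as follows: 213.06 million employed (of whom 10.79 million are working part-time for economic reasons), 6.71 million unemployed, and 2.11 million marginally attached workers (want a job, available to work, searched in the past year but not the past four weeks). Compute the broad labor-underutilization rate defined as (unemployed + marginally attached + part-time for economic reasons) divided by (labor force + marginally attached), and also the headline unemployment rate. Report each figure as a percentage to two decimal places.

Broad underutilization rate ≈ 8.84%; headline unemployment rate ≈ 3.05%.

Labor force = 213.06 + 6.71 = 219.77 million.
Numerator = 6.71 + 2.11 + 10.79 = 19.61 million.
Denominator = 219.77 + 2.11 = 221.88 million.
Broad rate = 19.61 / 221.88 = 8.84%.
Headline unemployment rate = 6.71 / 219.77 = 3.05%.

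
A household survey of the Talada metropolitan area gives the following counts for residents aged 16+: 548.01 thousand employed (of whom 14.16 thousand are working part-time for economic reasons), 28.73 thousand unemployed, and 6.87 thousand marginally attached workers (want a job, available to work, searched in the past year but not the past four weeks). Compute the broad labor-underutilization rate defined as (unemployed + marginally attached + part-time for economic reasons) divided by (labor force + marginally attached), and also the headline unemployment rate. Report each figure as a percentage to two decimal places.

Broad underutilization rate ≈ 8.53%; headline unemployment rate ≈ 4.98%.

Labor force = 548.01 + 28.73 = 576.74 thousand.
Numerator = 28.73 + 6.87 + 14.16 = 49.76 thousand.
Denominator = 576.74 + 6.87 = 583.61 thousand.
Broad rate = 49.76 / 583.61 = 8.53%.
Headline unemployment rate = 28.73 / 576.74 = 4.98%.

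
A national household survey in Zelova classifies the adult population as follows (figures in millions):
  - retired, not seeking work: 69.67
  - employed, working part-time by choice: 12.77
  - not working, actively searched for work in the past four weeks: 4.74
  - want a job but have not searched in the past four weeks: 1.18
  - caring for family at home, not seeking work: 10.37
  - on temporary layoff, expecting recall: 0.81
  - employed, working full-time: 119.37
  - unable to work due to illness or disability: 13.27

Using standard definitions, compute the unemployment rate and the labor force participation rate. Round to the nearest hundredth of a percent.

Employed = 12.77 + 119.37 = 132.14 million.
Unemployed = 4.74 + 0.81 = 5.55 million (jobless and actively searching, or on temporary layoff).
Labor force = 132.14 + 5.55 = 137.69 million.
Not in labor force = 69.67 + 1.18 + 10.37 + 13.27 = 94.49 million (those not working and not actively searching are outside the labor force — including those who want a job but have given up searching).
Civilian working-age population = 137.69 + 94.49 = 232.18 million.
Unemployment rate = 5.55 / 137.69 = 4.03%.
Labor force participation rate = 137.69 / 232.18 = 59.30%.

Unemployment rate ≈ 4.03%; labor force participation rate ≈ 59.30%.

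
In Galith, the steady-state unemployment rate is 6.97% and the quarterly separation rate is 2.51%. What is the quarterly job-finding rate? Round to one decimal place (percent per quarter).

Job-finding rate ≈ 33.5% per quarter.

From u* = s/(s+f): f = s·(1−u)/u.
f = 2.51 × (1 − 0.0697) / 0.0697 = 2.3351 / 0.0697 ≈ 33.5% per quarter.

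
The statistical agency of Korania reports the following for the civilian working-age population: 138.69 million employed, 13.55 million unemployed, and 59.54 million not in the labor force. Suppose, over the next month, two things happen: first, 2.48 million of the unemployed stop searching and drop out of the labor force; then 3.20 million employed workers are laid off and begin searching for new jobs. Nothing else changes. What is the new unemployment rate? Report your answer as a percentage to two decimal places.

New unemployment rate ≈ 9.53%.

Initially, labor force = 138.69 + 13.55 = 152.24 million, so u = 13.55/152.24 = 8.90%.
After the first change, unemployed and labor force both fall by 2.48 → E = 138.69, U = 11.07, labor force = 149.76 million.
After the second change, employed falls and unemployed rises by 3.20; labor force unchanged → E = 135.49, U = 14.27, labor force = 149.76 million.
New unemployment rate = 14.27 / 149.76 = 9.53%.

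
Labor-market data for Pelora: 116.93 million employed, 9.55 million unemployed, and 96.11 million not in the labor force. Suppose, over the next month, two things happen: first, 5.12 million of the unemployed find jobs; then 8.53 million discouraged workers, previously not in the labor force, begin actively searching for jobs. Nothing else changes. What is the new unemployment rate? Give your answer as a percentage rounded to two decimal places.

New unemployment rate ≈ 9.60%.

Initially, labor force = 116.93 + 9.55 = 126.48 million, so u = 9.55/126.48 = 7.55%.
After the first change, unemployed falls and employed rises by 5.12; labor force unchanged → E = 122.05, U = 4.43, labor force = 126.48 million.
After the second change, unemployed and labor force both rise by 8.53 → E = 122.05, U = 12.96, labor force = 135.01 million.
New unemployment rate = 12.96 / 135.01 = 9.60%.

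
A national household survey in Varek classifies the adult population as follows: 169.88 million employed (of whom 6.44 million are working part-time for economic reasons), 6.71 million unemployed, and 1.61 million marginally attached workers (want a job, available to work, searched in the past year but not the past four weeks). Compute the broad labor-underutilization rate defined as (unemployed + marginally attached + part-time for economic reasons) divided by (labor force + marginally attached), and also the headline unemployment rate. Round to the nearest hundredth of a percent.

Labor force = 169.88 + 6.71 = 176.59 million.
Numerator = 6.71 + 1.61 + 6.44 = 14.76 million.
Denominator = 176.59 + 1.61 = 178.20 million.
Broad rate = 14.76 / 178.20 = 8.28%.
Headline unemployment rate = 6.71 / 176.59 = 3.80%.

Broad underutilization rate ≈ 8.28%; headline unemployment rate ≈ 3.80%.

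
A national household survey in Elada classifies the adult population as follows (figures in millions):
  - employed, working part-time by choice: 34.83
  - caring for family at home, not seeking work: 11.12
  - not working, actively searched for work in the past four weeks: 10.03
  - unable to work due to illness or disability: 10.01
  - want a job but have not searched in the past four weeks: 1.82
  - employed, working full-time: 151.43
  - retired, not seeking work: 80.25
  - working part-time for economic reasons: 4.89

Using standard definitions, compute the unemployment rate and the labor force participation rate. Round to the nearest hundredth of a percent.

Employed = 34.83 + 151.43 + 4.89 = 191.15 million (anyone who worked, including part-time for economic reasons, counts as employed).
Unemployed = 10.03 million.
Labor force = 191.15 + 10.03 = 201.18 million.
Not in labor force = 11.12 + 10.01 + 1.82 + 80.25 = 103.20 million (those not working and not actively searching are outside the labor force — including those who want a job but have given up searching).
Civilian working-age population = 201.18 + 103.20 = 304.38 million.
Unemployment rate = 10.03 / 201.18 = 4.99%.
Labor force participation rate = 201.18 / 304.38 = 66.10%.

Unemployment rate ≈ 4.99%; labor force participation rate ≈ 66.10%.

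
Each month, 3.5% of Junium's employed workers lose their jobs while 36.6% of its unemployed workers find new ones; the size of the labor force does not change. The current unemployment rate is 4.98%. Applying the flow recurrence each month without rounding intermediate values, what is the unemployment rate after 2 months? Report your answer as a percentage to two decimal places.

Unemployment rate after two months ≈ 7.38%.

With a fixed labor force, u_{t+1} = u_t + s·(1−u_t) − f·u_t = u_t·(1−s−f) + s.
Here 1−s−f = 0.599 and s = 0.035.
u_1 = 0.049800 × 0.599 + 0.035 = 0.064830.
u_2 = 0.064830 × 0.599 + 0.035 = 0.073833.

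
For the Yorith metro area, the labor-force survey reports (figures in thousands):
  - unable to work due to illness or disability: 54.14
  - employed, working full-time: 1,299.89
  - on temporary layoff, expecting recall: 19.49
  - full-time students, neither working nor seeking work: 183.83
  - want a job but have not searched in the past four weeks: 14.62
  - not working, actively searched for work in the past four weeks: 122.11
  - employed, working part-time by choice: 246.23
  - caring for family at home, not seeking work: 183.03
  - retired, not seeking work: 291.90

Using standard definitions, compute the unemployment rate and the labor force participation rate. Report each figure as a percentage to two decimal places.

Employed = 1,299.89 + 246.23 = 1,546.12 thousand.
Unemployed = 19.49 + 122.11 = 141.60 thousand (jobless and actively searching, or on temporary layoff).
Labor force = 1,546.12 + 141.60 = 1,687.72 thousand.
Not in labor force = 54.14 + 183.83 + 14.62 + 183.03 + 291.90 = 727.52 thousand (those not working and not actively searching are outside the labor force — including those who want a job but have given up searching).
Civilian working-age population = 1,687.72 + 727.52 = 2,415.24 thousand.
Unemployment rate = 141.60 / 1,687.72 = 8.39%.
Labor force participation rate = 1,687.72 / 2,415.24 = 69.88%.

Unemployment rate ≈ 8.39%; labor force participation rate ≈ 69.88%.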